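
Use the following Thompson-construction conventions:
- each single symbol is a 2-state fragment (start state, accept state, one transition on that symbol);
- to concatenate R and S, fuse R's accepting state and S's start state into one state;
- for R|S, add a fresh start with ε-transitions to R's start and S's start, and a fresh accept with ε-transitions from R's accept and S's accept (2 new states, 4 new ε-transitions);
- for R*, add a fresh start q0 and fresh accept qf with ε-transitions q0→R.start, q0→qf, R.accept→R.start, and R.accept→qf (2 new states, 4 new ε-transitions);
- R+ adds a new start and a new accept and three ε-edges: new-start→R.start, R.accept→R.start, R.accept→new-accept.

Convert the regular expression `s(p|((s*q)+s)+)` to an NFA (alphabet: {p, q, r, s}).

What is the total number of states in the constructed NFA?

Building bottom-up:
Each of the 5 symbol leaves contributes a 2-state fragment.
  s* = 4 states
  s*q = 5 states
  (s*q)+ = 7 states
  (s*q)+s = 8 states
  ((s*q)+s)+ = 10 states
  p|((s*q)+s)+ = 14 states
  s(p|((s*q)+s)+) = 15 states

15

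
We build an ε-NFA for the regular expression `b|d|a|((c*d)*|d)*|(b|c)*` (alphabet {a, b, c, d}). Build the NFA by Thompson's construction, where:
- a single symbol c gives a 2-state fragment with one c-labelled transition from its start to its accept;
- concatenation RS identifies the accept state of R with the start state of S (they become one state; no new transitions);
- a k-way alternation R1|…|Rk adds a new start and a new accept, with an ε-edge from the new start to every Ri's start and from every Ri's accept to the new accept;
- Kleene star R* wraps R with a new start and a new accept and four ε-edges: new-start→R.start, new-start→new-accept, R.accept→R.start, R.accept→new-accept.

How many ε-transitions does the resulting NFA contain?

34

Per subexpression:
Each of the 8 symbol leaves contributes 0 ε-transitions.
  c* = 4 ε-transitions
  c*d = 4 ε-transitions
  (c*d)* = 8 ε-transitions
  (c*d)*|d = 12 ε-transitions
  ((c*d)*|d)* = 16 ε-transitions
  b|c = 4 ε-transitions
  (b|c)* = 8 ε-transitions
  b|d|a|((c*d)*|d)*|(b|c)* = 34 ε-transitions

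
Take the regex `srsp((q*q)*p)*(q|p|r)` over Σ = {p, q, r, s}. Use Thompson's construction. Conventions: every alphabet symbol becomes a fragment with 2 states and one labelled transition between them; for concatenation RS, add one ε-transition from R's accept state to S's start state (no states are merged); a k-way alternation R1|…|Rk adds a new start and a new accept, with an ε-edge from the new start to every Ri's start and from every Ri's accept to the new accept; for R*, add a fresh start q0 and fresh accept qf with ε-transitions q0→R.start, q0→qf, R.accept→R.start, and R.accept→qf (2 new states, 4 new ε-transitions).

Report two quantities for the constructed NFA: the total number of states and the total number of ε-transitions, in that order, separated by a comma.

28, 25

Building bottom-up:
Each of the 10 symbol leaves contributes 2 states and 0 ε-transitions.
  q* → 4 states, 4 ε-transitions
  q*q → 6 states, 5 ε-transitions
  (q*q)* → 8 states, 9 ε-transitions
  (q*q)*p → 10 states, 10 ε-transitions
  ((q*q)*p)* → 12 states, 14 ε-transitions
  q|p|r → 8 states, 6 ε-transitions
  srsp((q*q)*p)*(q|p|r) → 28 states, 25 ε-transitions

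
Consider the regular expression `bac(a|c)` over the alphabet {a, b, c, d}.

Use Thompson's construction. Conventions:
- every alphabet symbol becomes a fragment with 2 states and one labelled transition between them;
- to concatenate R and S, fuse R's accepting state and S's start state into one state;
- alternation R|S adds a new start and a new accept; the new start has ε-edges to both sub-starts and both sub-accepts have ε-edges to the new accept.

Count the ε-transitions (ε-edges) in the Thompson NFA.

4

Building bottom-up:
Each of the 5 symbol leaves contributes 0 ε-transitions.
  a|c : 4 ε-transitions
  bac(a|c) : 4 ε-transitions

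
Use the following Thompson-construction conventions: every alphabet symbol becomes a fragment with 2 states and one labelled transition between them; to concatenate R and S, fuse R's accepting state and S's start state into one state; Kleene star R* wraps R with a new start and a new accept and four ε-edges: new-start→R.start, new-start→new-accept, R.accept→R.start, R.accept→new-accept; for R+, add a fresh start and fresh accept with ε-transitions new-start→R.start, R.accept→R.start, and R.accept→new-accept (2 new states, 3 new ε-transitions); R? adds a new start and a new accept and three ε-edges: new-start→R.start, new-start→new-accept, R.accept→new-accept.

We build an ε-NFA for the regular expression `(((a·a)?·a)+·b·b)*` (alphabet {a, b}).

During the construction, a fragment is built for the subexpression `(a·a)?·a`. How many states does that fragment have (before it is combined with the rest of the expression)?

6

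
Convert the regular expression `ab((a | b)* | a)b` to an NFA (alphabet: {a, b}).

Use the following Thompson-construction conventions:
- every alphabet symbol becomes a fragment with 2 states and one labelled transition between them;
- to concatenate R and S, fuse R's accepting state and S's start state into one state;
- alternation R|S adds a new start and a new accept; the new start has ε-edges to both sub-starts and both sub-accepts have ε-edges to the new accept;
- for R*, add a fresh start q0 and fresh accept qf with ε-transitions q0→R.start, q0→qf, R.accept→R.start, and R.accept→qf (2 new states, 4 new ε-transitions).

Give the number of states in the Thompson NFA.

Building bottom-up:
Each of the 6 symbol leaves contributes a 2-state fragment.
  a | b = 6 states
  (a | b)* = 8 states
  (a | b)* | a = 12 states
  ab((a | b)* | a)b = 15 states

15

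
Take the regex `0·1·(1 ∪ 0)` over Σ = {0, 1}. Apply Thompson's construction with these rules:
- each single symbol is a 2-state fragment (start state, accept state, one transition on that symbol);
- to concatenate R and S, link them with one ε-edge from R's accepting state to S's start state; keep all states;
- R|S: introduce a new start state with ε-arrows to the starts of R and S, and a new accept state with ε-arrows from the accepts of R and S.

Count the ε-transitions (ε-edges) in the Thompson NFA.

6

Building bottom-up:
Each of the 4 symbol leaves contributes 0 ε-transitions.
  1 ∪ 0 : 4 ε-transitions
  0·1·(1 ∪ 0) : 6 ε-transitions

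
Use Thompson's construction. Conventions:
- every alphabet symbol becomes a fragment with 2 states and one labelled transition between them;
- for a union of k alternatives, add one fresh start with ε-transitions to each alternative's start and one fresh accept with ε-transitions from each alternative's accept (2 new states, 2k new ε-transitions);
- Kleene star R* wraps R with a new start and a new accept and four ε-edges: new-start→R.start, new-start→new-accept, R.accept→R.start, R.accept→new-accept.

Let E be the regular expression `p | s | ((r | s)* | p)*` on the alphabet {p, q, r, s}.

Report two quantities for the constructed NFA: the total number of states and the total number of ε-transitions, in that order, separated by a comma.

20, 22

Bottom-up over the parse tree:
Each of the 5 symbol leaves contributes 2 states and 0 ε-transitions.
  r | s : 6 states, 4 ε-transitions
  (r | s)* : 8 states, 8 ε-transitions
  (r | s)* | p : 12 states, 12 ε-transitions
  ((r | s)* | p)* : 14 states, 16 ε-transitions
  p | s | ((r | s)* | p)* : 20 states, 22 ε-transitions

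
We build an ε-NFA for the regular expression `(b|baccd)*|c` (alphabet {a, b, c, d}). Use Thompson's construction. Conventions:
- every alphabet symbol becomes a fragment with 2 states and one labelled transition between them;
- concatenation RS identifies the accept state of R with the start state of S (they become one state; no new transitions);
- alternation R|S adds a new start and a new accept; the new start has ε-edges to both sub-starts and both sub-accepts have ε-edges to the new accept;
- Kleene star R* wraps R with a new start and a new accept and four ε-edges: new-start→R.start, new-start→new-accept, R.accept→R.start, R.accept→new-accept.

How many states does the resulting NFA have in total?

By structural recursion:
Each of the 7 symbol leaves contributes a 2-state fragment.
  baccd → 6 states
  b|baccd → 10 states
  (b|baccd)* → 12 states
  (b|baccd)*|c → 16 states

16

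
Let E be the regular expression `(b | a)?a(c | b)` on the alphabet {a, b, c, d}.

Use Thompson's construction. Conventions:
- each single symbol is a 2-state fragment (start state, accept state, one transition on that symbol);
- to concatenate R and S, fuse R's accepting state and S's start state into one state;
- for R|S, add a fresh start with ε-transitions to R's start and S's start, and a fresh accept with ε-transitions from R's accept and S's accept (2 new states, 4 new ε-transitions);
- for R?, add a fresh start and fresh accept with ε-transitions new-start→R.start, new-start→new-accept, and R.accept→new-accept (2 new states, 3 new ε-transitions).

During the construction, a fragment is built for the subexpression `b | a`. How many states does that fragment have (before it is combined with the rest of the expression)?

6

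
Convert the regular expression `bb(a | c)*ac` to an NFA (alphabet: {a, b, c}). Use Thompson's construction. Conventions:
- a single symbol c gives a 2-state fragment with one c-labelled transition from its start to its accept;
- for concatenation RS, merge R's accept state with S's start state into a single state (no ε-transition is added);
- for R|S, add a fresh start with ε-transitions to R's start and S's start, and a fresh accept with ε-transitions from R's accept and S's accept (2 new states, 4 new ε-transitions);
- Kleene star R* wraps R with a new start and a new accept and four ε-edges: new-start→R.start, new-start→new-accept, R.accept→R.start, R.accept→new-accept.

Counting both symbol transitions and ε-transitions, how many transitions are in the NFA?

14

Bottom-up over the parse tree:
Each of the 6 symbol leaves contributes 1 transition (1 symbol, 0 ε).
  a | c = 6 transitions (2 symbol, 4 ε)
  (a | c)* = 10 transitions (2 symbol, 8 ε)
  bb(a | c)*ac = 14 transitions (6 symbol, 8 ε)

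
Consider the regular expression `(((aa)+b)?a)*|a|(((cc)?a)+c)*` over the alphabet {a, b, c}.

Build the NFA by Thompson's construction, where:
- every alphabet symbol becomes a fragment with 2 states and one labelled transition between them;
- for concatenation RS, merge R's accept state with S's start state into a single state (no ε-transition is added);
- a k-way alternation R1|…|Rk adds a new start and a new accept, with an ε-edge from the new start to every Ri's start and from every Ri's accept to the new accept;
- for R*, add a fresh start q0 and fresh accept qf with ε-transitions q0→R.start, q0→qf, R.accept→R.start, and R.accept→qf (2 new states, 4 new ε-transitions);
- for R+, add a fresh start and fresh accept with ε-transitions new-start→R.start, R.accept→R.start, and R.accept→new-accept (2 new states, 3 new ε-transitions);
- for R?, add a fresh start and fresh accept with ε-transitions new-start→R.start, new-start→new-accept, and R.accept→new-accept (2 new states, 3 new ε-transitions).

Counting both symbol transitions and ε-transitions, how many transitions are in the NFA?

By structural recursion:
Each of the 9 symbol leaves contributes 1 transition (1 symbol, 0 ε).
  aa = 2 transitions (2 symbol, 0 ε)
  (aa)+ = 5 transitions (2 symbol, 3 ε)
  (aa)+b = 6 transitions (3 symbol, 3 ε)
  ((aa)+b)? = 9 transitions (3 symbol, 6 ε)
  ((aa)+b)?a = 10 transitions (4 symbol, 6 ε)
  (((aa)+b)?a)* = 14 transitions (4 symbol, 10 ε)
  cc = 2 transitions (2 symbol, 0 ε)
  (cc)? = 5 transitions (2 symbol, 3 ε)
  (cc)?a = 6 transitions (3 symbol, 3 ε)
  ((cc)?a)+ = 9 transitions (3 symbol, 6 ε)
  ((cc)?a)+c = 10 transitions (4 symbol, 6 ε)
  (((cc)?a)+c)* = 14 transitions (4 symbol, 10 ε)
  (((aa)+b)?a)*|a|(((cc)?a)+c)* = 35 transitions (9 symbol, 26 ε)

35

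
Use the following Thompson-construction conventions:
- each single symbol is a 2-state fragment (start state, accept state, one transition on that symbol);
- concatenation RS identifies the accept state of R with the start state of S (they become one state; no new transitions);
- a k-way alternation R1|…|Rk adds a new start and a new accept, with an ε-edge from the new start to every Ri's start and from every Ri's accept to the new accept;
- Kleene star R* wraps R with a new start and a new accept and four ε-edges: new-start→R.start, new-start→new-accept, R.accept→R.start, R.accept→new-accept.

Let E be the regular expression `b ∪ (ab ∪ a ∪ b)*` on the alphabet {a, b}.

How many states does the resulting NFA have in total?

15

Per subexpression:
Each of the 5 symbol leaves contributes a 2-state fragment.
  ab — 3 states
  ab ∪ a ∪ b — 9 states
  (ab ∪ a ∪ b)* — 11 states
  b ∪ (ab ∪ a ∪ b)* — 15 states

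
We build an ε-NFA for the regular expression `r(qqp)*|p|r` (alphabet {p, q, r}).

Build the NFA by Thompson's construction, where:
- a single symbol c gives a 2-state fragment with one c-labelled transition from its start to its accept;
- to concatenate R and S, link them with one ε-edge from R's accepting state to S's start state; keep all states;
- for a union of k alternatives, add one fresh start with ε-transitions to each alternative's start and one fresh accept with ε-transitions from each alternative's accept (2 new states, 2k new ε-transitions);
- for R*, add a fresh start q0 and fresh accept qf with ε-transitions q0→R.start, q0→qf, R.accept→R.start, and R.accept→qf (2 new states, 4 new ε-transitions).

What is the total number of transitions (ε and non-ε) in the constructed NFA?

19

Per subexpression:
Each of the 6 symbol leaves contributes 1 transition (1 symbol, 0 ε).
  qqp = 5 transitions (3 symbol, 2 ε)
  (qqp)* = 9 transitions (3 symbol, 6 ε)
  r(qqp)* = 11 transitions (4 symbol, 7 ε)
  r(qqp)*|p|r = 19 transitions (6 symbol, 13 ε)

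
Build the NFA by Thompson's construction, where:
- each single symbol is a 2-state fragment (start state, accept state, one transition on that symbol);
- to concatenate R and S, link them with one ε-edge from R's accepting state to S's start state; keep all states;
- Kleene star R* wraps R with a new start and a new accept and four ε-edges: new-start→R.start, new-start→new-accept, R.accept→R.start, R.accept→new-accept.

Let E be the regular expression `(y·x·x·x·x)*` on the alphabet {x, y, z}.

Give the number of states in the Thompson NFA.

12

Bottom-up over the parse tree:
Each of the 5 symbol leaves contributes a 2-state fragment.
  y·x·x·x·x → 10 states
  (y·x·x·x·x)* → 12 states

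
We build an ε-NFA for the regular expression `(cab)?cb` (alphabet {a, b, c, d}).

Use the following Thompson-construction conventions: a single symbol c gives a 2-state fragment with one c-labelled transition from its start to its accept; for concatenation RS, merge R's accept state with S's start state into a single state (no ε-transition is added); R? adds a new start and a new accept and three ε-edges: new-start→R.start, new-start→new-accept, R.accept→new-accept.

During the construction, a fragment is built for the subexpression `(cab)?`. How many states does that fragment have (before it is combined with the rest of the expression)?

Fragment for `(cab)?`:
Each of the 3 symbol leaves contributes a 2-state fragment.
  cab — 4 states
  (cab)? — 6 states

6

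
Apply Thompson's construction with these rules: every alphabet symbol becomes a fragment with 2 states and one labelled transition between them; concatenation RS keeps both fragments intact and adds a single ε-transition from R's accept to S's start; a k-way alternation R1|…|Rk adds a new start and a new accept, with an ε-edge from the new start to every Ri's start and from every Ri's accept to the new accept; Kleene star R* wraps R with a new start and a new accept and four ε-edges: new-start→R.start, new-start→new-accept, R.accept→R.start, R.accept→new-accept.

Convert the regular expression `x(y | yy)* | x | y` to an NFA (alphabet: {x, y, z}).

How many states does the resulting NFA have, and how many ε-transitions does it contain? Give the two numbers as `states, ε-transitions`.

18, 16

Bottom-up over the parse tree:
Each of the 6 symbol leaves contributes 2 states and 0 ε-transitions.
  yy = 4 states, 1 ε-transition
  y | yy = 8 states, 5 ε-transitions
  (y | yy)* = 10 states, 9 ε-transitions
  x(y | yy)* = 12 states, 10 ε-transitions
  x(y | yy)* | x | y = 18 states, 16 ε-transitions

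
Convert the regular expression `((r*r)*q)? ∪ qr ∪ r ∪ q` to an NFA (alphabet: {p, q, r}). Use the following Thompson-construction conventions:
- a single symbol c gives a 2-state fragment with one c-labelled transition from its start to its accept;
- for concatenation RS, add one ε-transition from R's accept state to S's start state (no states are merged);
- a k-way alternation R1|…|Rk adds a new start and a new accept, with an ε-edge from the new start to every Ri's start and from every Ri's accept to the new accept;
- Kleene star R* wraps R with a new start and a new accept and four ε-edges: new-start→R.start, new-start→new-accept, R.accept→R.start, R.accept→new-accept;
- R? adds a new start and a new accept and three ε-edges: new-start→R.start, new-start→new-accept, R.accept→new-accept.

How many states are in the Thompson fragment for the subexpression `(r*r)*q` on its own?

10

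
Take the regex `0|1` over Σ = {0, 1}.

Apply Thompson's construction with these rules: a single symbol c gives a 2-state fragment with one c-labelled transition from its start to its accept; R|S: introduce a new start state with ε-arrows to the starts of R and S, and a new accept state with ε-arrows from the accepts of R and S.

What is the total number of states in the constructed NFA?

By structural recursion:
Each of the 2 symbol leaves contributes a 2-state fragment.
  0|1 = 6 states

6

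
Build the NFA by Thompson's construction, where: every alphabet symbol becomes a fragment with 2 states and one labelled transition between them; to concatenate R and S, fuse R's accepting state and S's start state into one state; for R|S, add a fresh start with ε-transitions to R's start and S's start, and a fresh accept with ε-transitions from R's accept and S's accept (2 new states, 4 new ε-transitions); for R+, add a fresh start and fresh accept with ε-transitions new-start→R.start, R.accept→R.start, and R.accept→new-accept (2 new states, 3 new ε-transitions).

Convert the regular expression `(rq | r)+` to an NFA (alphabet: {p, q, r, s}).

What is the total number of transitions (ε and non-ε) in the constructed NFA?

10

Bottom-up over the parse tree:
Each of the 3 symbol leaves contributes 1 transition (1 symbol, 0 ε).
  rq → 2 transitions (2 symbol, 0 ε)
  rq | r → 7 transitions (3 symbol, 4 ε)
  (rq | r)+ → 10 transitions (3 symbol, 7 ε)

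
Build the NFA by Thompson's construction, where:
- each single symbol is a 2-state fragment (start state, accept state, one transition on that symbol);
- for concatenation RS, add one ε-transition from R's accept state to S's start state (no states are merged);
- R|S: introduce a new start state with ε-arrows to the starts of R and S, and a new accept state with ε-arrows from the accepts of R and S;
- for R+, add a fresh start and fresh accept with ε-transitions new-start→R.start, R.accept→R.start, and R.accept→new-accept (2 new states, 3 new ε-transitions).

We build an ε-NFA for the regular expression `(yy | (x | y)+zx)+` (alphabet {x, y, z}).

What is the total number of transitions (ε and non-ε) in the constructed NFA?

23

Recursing over subexpressions:
Each of the 6 symbol leaves contributes 1 transition (1 symbol, 0 ε).
  yy = 3 transitions (2 symbol, 1 ε)
  x | y = 6 transitions (2 symbol, 4 ε)
  (x | y)+ = 9 transitions (2 symbol, 7 ε)
  (x | y)+zx = 13 transitions (4 symbol, 9 ε)
  yy | (x | y)+zx = 20 transitions (6 symbol, 14 ε)
  (yy | (x | y)+zx)+ = 23 transitions (6 symbol, 17 ε)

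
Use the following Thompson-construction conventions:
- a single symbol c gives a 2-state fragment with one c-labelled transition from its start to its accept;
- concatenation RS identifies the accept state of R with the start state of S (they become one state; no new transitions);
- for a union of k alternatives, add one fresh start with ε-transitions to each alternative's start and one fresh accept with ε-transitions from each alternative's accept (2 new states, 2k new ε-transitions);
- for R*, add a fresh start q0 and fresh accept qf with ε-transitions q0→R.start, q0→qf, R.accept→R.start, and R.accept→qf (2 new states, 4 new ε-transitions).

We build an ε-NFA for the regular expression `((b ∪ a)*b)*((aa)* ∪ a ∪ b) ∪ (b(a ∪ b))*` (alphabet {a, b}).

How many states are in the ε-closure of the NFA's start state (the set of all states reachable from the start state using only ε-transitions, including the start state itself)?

18

Let C(F) = |ε-closure(F.start)| within fragment F, and note whether F accepts ε. Symbol fragments have C = 1 and do not accept ε. Then:
  b ∪ a → new start ε-reaches every alternative's start; none of them accept ε, so the new accept is not reached: C = 1 + 1 + 1 = 3
  (b ∪ a)* → C = 1 (new start) + 3 (body) + 1 (new accept) = 5
  (b ∪ a)*b → the left operand accepts ε, so the closure extends into the next operand (the shared merged state is already counted); C = 5 + (1−1) = 5
  ((b ∪ a)*b)* → new start has ε-edges to the inner start and to the new accept, so C = 2 + 5 = 7
  aa → same as the first factor's closure: C = 1
  (aa)* → C = 1 (new start) + 1 (body) + 1 (new accept) = 3
  (aa)* ∪ a ∪ b → new start ε-reaches every alternative's start; at least one alternative accepts ε, so the union's new accept is reached too: C = 1 + 3 + 1 + 1 + 1 = 7
  ((b ∪ a)*b)*((aa)* ∪ a ∪ b) → the left operand accepts ε, so the closure extends into the next operand (the shared merged state is already counted); C = 7 + (7−1) = 13
  a ∪ b → C = 1 + 1 + 1 = 3 (the new accept is not ε-reachable since no branch accepts ε)
  b(a ∪ b) → same as the first factor's closure: C = 1
  (b(a ∪ b))* → the star's fresh start ε-reaches both the body's start and the fresh accept: C = 2 + 1 = 3
  ((b ∪ a)*b)*((aa)* ∪ a ∪ b) ∪ (b(a ∪ b))* → new start ε-reaches every alternative's start; at least one alternative accepts ε, so the union's new accept is reached too: C = 1 + 13 + 3 + 1 = 18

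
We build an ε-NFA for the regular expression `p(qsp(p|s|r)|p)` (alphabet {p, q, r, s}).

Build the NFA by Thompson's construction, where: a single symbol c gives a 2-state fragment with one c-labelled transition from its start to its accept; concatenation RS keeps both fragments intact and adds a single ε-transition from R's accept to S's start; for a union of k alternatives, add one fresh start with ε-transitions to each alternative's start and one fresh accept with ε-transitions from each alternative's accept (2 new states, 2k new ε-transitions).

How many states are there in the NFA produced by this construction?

20

Bottom-up over the parse tree:
Each of the 8 symbol leaves contributes a 2-state fragment.
  p|s|r = 8 states
  qsp(p|s|r) = 14 states
  qsp(p|s|r)|p = 18 states
  p(qsp(p|s|r)|p) = 20 states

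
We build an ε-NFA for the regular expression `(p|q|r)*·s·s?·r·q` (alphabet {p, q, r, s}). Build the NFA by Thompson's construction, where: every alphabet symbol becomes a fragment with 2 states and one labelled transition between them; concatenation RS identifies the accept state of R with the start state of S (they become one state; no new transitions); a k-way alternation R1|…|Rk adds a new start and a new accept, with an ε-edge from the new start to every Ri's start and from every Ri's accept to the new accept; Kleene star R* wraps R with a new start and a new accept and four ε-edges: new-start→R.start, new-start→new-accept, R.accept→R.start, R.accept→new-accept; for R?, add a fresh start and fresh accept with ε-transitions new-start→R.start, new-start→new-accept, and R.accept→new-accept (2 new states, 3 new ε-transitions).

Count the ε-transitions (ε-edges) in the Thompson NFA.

By structural recursion:
Each of the 7 symbol leaves contributes 0 ε-transitions.
  p|q|r → 6 ε-transitions
  (p|q|r)* → 10 ε-transitions
  s? → 3 ε-transitions
  (p|q|r)*·s·s?·r·q → 13 ε-transitions

13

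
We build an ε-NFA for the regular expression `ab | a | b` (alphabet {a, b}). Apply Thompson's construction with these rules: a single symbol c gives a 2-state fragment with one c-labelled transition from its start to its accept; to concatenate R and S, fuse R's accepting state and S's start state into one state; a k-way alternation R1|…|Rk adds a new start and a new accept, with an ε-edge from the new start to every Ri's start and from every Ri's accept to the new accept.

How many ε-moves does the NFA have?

6

Bottom-up over the parse tree:
Each of the 4 symbol leaves contributes 0 ε-transitions.
  ab = 0 ε-transitions
  ab | a | b = 6 ε-transitions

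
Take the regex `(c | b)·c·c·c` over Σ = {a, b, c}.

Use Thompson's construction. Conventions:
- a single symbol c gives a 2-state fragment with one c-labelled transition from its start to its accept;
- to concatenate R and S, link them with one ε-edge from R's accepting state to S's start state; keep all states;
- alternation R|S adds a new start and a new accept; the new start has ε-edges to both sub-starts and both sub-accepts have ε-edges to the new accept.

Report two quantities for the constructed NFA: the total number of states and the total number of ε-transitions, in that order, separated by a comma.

12, 7

Building bottom-up:
Each of the 5 symbol leaves contributes 2 states and 0 ε-transitions.
  c | b — 6 states, 4 ε-transitions
  (c | b)·c·c·c — 12 states, 7 ε-transitions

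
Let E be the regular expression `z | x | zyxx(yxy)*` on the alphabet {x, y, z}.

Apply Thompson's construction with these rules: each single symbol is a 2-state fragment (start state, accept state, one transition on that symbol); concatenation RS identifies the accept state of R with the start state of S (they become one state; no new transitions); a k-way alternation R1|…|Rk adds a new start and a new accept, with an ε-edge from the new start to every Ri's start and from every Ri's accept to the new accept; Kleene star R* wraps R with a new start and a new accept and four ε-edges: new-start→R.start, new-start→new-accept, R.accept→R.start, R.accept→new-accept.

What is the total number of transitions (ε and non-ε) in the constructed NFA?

Building bottom-up:
Each of the 9 symbol leaves contributes 1 transition (1 symbol, 0 ε).
  yxy — 3 transitions (3 symbol, 0 ε)
  (yxy)* — 7 transitions (3 symbol, 4 ε)
  zyxx(yxy)* — 11 transitions (7 symbol, 4 ε)
  z | x | zyxx(yxy)* — 19 transitions (9 symbol, 10 ε)

19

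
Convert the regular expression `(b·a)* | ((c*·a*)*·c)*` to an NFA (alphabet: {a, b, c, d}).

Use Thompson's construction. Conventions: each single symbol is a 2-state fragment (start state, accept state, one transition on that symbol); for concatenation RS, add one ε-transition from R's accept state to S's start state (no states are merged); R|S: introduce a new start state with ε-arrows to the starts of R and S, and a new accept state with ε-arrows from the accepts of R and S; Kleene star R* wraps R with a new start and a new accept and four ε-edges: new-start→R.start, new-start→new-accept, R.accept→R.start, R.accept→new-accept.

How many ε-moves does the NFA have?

Recursing over subexpressions:
Each of the 5 symbol leaves contributes 0 ε-transitions.
  b·a — 1 ε-transition
  (b·a)* — 5 ε-transitions
  c* — 4 ε-transitions
  a* — 4 ε-transitions
  c*·a* — 9 ε-transitions
  (c*·a*)* — 13 ε-transitions
  (c*·a*)*·c — 14 ε-transitions
  ((c*·a*)*·c)* — 18 ε-transitions
  (b·a)* | ((c*·a*)*·c)* — 27 ε-transitions

27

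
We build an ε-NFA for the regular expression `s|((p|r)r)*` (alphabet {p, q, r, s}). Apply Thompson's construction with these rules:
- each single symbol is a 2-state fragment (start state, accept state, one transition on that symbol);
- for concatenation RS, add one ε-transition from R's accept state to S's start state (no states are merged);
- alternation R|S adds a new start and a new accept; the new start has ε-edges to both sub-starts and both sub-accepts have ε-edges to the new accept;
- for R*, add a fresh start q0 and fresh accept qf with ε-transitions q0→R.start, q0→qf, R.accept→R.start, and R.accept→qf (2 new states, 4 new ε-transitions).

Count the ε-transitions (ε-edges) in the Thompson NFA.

13

Building bottom-up:
Each of the 4 symbol leaves contributes 0 ε-transitions.
  p|r : 4 ε-transitions
  (p|r)r : 5 ε-transitions
  ((p|r)r)* : 9 ε-transitions
  s|((p|r)r)* : 13 ε-transitions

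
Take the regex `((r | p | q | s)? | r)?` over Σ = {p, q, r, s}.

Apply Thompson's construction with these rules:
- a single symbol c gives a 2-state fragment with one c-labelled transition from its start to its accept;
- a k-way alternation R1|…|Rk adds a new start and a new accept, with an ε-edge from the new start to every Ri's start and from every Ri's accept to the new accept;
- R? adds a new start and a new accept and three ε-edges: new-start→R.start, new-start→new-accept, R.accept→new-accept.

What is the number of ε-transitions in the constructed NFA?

Building bottom-up:
Each of the 5 symbol leaves contributes 0 ε-transitions.
  r | p | q | s = 8 ε-transitions
  (r | p | q | s)? = 11 ε-transitions
  (r | p | q | s)? | r = 15 ε-transitions
  ((r | p | q | s)? | r)? = 18 ε-transitions

18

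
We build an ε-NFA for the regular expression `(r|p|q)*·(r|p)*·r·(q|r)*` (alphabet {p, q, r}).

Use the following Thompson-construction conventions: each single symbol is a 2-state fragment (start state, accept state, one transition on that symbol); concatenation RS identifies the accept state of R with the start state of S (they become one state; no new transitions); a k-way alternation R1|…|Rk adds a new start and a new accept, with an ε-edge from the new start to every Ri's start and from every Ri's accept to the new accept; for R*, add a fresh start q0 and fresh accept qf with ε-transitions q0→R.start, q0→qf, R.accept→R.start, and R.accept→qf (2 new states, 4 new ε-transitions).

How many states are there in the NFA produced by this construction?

Bottom-up over the parse tree:
Each of the 8 symbol leaves contributes a 2-state fragment.
  r|p|q : 8 states
  (r|p|q)* : 10 states
  r|p : 6 states
  (r|p)* : 8 states
  q|r : 6 states
  (q|r)* : 8 states
  (r|p|q)*·(r|p)*·r·(q|r)* : 25 states

25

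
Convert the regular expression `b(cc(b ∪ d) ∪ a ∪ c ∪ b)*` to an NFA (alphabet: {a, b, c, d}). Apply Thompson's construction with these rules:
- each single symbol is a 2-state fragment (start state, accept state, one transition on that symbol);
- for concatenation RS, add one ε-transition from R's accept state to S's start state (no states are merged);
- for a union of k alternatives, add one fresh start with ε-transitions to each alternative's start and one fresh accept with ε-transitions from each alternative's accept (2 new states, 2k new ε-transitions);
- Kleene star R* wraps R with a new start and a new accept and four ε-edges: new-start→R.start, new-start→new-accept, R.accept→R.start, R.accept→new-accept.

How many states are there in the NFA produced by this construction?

By structural recursion:
Each of the 8 symbol leaves contributes a 2-state fragment.
  b ∪ d = 6 states
  cc(b ∪ d) = 10 states
  cc(b ∪ d) ∪ a ∪ c ∪ b = 18 states
  (cc(b ∪ d) ∪ a ∪ c ∪ b)* = 20 states
  b(cc(b ∪ d) ∪ a ∪ c ∪ b)* = 22 states

22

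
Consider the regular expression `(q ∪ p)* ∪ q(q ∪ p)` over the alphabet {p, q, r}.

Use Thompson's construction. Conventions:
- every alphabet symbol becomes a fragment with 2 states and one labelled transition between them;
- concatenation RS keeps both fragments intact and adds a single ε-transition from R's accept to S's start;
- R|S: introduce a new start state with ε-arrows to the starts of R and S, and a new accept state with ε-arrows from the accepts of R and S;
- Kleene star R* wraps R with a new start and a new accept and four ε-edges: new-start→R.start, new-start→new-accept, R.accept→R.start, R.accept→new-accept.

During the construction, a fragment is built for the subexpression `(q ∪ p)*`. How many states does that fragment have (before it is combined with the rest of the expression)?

8

Fragment for `(q ∪ p)*`:
Each of the 2 symbol leaves contributes a 2-state fragment.
  q ∪ p : 6 states
  (q ∪ p)* : 8 states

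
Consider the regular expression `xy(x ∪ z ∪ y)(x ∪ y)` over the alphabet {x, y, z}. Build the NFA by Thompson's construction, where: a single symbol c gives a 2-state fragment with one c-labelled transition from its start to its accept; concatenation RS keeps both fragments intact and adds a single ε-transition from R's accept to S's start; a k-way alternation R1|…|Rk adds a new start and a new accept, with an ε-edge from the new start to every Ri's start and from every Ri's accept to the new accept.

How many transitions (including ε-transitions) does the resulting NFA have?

20

Building bottom-up:
Each of the 7 symbol leaves contributes 1 transition (1 symbol, 0 ε).
  x ∪ z ∪ y — 9 transitions (3 symbol, 6 ε)
  x ∪ y — 6 transitions (2 symbol, 4 ε)
  xy(x ∪ z ∪ y)(x ∪ y) — 20 transitions (7 symbol, 13 ε)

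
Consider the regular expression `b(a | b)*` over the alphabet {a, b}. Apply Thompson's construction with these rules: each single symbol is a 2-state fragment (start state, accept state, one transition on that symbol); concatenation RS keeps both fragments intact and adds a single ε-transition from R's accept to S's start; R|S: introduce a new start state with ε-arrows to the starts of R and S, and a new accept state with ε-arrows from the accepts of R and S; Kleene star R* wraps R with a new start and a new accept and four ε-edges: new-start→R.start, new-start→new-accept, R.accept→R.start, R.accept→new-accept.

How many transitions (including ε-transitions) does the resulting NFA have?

12

Per subexpression:
Each of the 3 symbol leaves contributes 1 transition (1 symbol, 0 ε).
  a | b → 6 transitions (2 symbol, 4 ε)
  (a | b)* → 10 transitions (2 symbol, 8 ε)
  b(a | b)* → 12 transitions (3 symbol, 9 ε)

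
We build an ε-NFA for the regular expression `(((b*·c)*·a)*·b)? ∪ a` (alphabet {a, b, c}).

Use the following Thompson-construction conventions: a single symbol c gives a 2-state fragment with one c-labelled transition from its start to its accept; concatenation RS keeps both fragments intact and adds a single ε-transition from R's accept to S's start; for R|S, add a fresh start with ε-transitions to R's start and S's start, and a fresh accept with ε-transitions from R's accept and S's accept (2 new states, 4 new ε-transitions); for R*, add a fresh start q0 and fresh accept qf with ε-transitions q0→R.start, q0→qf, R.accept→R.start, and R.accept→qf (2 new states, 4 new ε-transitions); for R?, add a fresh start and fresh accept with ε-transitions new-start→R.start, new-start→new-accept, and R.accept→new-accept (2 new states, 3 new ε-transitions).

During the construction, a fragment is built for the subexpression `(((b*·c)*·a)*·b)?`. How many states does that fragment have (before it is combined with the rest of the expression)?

16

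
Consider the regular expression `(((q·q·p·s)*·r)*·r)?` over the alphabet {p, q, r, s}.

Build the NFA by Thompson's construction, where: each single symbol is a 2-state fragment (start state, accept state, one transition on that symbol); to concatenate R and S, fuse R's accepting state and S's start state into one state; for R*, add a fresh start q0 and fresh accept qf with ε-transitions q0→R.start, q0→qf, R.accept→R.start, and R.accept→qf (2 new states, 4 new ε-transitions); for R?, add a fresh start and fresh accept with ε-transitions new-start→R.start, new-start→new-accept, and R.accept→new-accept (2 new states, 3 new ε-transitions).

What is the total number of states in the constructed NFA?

Building bottom-up:
Each of the 6 symbol leaves contributes a 2-state fragment.
  q·q·p·s = 5 states
  (q·q·p·s)* = 7 states
  (q·q·p·s)*·r = 8 states
  ((q·q·p·s)*·r)* = 10 states
  ((q·q·p·s)*·r)*·r = 11 states
  (((q·q·p·s)*·r)*·r)? = 13 states

13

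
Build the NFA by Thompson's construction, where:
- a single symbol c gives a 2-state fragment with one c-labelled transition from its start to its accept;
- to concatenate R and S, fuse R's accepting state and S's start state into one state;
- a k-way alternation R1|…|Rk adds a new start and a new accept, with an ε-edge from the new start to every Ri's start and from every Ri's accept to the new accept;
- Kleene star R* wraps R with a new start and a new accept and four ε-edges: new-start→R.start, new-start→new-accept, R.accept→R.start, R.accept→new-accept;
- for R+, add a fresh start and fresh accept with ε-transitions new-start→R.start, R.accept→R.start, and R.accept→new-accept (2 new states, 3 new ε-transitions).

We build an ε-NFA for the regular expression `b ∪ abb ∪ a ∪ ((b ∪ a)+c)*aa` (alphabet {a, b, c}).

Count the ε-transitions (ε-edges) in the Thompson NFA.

Bottom-up over the parse tree:
Each of the 10 symbol leaves contributes 0 ε-transitions.
  abb : 0 ε-transitions
  b ∪ a : 4 ε-transitions
  (b ∪ a)+ : 7 ε-transitions
  (b ∪ a)+c : 7 ε-transitions
  ((b ∪ a)+c)* : 11 ε-transitions
  ((b ∪ a)+c)*aa : 11 ε-transitions
  b ∪ abb ∪ a ∪ ((b ∪ a)+c)*aa : 19 ε-transitions

19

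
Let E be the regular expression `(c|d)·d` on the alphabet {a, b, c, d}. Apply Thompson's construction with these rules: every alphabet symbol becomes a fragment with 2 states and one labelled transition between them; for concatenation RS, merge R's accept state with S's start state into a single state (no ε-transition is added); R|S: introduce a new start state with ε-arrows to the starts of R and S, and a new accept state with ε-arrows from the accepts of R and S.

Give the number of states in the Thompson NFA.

7

Bottom-up over the parse tree:
Each of the 3 symbol leaves contributes a 2-state fragment.
  c|d = 6 states
  (c|d)·d = 7 states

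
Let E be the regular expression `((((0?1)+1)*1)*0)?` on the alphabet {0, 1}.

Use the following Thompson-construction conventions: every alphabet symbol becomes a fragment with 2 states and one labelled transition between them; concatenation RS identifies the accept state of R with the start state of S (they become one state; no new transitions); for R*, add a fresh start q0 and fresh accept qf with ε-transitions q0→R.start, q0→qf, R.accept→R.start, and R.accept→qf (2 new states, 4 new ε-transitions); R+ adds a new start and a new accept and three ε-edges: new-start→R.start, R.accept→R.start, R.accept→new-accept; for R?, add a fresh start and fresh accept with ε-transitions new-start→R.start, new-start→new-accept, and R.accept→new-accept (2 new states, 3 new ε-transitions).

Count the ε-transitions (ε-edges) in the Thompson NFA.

17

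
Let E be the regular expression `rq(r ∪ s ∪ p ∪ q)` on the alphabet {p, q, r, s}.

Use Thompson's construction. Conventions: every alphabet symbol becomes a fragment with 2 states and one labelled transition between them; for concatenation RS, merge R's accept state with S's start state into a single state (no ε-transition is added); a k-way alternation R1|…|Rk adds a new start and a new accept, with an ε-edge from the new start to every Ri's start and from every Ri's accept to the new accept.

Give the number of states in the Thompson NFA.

Recursing over subexpressions:
Each of the 6 symbol leaves contributes a 2-state fragment.
  r ∪ s ∪ p ∪ q → 10 states
  rq(r ∪ s ∪ p ∪ q) → 12 states

12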